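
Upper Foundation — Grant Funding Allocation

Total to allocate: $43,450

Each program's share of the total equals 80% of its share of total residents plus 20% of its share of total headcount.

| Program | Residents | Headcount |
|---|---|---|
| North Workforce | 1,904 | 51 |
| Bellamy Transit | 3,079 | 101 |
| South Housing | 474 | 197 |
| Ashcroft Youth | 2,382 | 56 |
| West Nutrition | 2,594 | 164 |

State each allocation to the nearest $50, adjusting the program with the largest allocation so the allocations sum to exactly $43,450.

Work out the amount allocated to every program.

North Workforce: $7,100 · Bellamy Transit: $11,800 · South Housing: $4,600 · Ashcroft Youth: $8,800 · West Nutrition: $11,150

Residents total 10,433; headcount total 569.
Blended shares (80% residents + 20% headcount): North Workforce 0.1639; Bellamy Transit 0.2716; South Housing 0.1056; Ashcroft Youth 0.2023; West Nutrition 0.2566.
Raw shares: North Workforce 7,122.52; Bellamy Transit 11,800.93; South Housing 4,587.91; Ashcroft Youth 8,791.45; West Nutrition 11,147.20.
After rounding ($50): North Workforce $7,100; Bellamy Transit $11,800; South Housing $4,600; Ashcroft Youth $8,800; West Nutrition $11,150. Sum = $43,450.
No rounding difference to absorb.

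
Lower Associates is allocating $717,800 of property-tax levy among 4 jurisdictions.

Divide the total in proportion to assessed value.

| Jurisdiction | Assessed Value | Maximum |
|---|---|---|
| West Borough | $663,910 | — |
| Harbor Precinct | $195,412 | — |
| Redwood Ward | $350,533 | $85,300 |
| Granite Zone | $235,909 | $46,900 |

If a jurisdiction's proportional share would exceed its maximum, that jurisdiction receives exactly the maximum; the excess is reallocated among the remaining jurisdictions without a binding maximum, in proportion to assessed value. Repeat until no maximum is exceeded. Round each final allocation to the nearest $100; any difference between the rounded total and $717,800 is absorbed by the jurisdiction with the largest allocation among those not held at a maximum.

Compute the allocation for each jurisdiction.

Sum of assessed value: 1,445,764.
Pro-rata shares before constraints: West Borough 329,621.29; Harbor Precinct 97,019.11; Redwood Ward 174,034.34; Granite Zone 117,125.26.
Cap binds for Redwood Ward ($85,300), Granite Zone ($46,900); residual $585,600 reallocated over remaining assessed value 859,322.
Remaining shares: West Borough 452,433.08 → $452,400; Harbor Precinct 133,166.92 → $133,200.

West Borough: $452,400 | Harbor Precinct: $133,200 | Redwood Ward: $85,300 | Granite Zone: $46,900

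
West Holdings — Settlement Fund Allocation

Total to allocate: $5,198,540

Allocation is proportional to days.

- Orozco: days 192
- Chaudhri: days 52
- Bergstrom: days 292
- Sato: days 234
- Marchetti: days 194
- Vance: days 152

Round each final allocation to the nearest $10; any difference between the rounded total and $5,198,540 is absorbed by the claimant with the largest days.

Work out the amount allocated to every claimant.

Orozco: $894,370 | Chaudhri: $242,230 | Bergstrom: $1,360,190 | Sato: $1,090,020 | Marchetti: $903,690 | Vance: $708,040

Days total: 192 + 52 + 292 + 234 + 194 + 152 = 1,116.
Unrounded shares: Orozco 894,372.47; Chaudhri 242,225.88; Bergstrom 1,360,191.47; Sato 1,090,016.45; Marchetti 903,688.85; Vance 708,044.87.
At nearest $10: Orozco $894,370; Chaudhri $242,230; Bergstrom $1,360,190; Sato $1,090,020; Marchetti $903,690; Vance $708,040. Sum = $5,198,540.
Sum already equals the total — no adjustment.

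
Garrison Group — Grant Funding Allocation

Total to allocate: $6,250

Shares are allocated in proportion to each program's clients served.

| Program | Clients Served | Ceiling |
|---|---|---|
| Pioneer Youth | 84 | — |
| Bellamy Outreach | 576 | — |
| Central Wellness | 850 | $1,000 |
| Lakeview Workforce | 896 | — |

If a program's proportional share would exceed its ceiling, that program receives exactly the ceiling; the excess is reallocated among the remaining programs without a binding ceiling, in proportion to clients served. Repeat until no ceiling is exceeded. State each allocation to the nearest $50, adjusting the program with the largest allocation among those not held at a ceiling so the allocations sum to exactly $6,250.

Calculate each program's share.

Pioneer Youth: $300 | Bellamy Outreach: $1,950 | Central Wellness: $1,000 | Lakeview Workforce: $3,000

Clients served total: 2,406.
Proportional shares (ignoring caps): Pioneer Youth 218.20; Bellamy Outreach 1,496.26; Central Wellness 2,208.02; Lakeview Workforce 2,327.51.
Capped: Central Wellness ($1,000); residual $5,250 reallocated over remaining clients served 1,556.
Remaining shares: Pioneer Youth 283.42 → $300; Bellamy Outreach 1,943.44 → $1,950; Lakeview Workforce 3,023.14 → $3,000.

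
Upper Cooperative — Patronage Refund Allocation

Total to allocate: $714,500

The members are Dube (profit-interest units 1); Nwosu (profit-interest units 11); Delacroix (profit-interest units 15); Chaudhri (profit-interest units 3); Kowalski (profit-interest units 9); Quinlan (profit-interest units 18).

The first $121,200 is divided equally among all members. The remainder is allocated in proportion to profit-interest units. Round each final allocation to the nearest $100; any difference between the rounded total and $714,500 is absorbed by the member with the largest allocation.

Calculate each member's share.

Dube: $30,600 | Nwosu: $134,700 | Delacroix: $176,300 | Chaudhri: $51,400 | Kowalski: $113,900 | Quinlan: $207,600

First tranche $121,200 split equally: $20,200 each.
Remainder $593,300 by profit-interest units (total 57): Dube 10,408.77 → $10,400; Nwosu 114,496.49 → $114,500; Delacroix 156,131.58 → $156,100; Chaudhri 31,226.32 → $31,200; Kowalski 93,678.95 → $93,700; Quinlan 187,357.89 → $187,400.
Totals: Dube $20,200 + $10,400 = $30,600; Nwosu $20,200 + $114,500 = $134,700; Delacroix $20,200 + $156,100 = $176,300; Chaudhri $20,200 + $31,200 = $51,400; Kowalski $20,200 + $93,700 = $113,900; Quinlan $20,200 + $187,400 = $207,600.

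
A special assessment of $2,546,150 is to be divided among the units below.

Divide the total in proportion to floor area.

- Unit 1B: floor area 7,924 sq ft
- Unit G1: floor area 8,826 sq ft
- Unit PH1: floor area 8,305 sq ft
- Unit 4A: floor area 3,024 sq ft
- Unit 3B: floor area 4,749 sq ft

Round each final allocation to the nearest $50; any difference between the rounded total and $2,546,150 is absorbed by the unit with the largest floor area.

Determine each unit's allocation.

Unit 1B: $614,600; Unit G1: $684,500; Unit PH1: $644,150; Unit 4A: $234,550; Unit 3B: $368,350

Floor area total: 32,828.
Raw shares: Unit 1B 7,924/32,828 × $2,546,150 = 614,587.93; Unit G1 8,826/32,828 × $2,546,150 = 684,547.33; Unit PH1 8,305/32,828 × $2,546,150 = 644,138.41; Unit 4A 3,024/32,828 × $2,546,150 = 234,542.39; Unit 3B 4,749/32,828 × $2,546,150 = 368,333.93.
At nearest $50: Unit 1B $614,600; Unit G1 $684,550; Unit PH1 $644,150; Unit 4A $234,550; Unit 3B $368,350. Sum = $2,546,200.
Difference $2,546,150 − $2,546,200 = −$50 applied to largest floor area (Unit G1): Unit G1 becomes $684,500.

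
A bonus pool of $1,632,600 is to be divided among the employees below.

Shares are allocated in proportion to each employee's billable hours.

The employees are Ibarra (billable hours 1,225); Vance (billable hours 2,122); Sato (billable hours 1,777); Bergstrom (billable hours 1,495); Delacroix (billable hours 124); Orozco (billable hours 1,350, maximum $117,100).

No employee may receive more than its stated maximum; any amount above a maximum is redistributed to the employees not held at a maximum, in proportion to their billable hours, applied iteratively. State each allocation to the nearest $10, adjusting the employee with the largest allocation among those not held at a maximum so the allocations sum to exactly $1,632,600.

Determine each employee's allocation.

Sum of billable hours: 8,093.
Pro-rata shares before constraints: Ibarra 247,119.12; Vance 428,070.83; Sato 358,474.01; Bergstrom 301,586.19; Delacroix 25,014.51; Orozco 272,335.35.
Cap binds for Orozco ($117,100); balance $1,515,500 reallocated over remaining billable hours 6,743.
Shares after redistribution: Ibarra 275,320.70 → $275,320; Vance 476,922.88 → $476,920; Sato 399,383.58 → $399,380; Bergstrom 336,003.63 → $336,000; Delacroix 27,869.20 → $27,870.
Rounding difference +$10 applied to Vance → $476,930.

Ibarra: $275,320; Vance: $476,930; Sato: $399,380; Bergstrom: $336,000; Delacroix: $27,870; Orozco: $117,100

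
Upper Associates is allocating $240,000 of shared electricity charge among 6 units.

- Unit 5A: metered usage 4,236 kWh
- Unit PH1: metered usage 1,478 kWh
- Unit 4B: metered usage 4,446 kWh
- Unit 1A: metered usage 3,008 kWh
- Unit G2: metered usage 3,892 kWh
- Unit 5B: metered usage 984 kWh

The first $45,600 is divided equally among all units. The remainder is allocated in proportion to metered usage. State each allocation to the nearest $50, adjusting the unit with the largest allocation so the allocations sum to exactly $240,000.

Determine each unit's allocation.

Unit 5A: $53,250 · Unit PH1: $23,500 · Unit 4B: $55,500 · Unit 1A: $40,000 · Unit G2: $49,550 · Unit 5B: $18,200

First tranche $45,600 split equally: $7,600 each.
Remainder $194,400 by metered usage (total 18,044): Unit 5A 45,637.24 → $45,650; Unit PH1 15,923.48 → $15,900; Unit 4B 47,899.71 → $47,900; Unit 1A 32,407.18 → $32,400; Unit G2 41,931.10 → $41,950; Unit 5B 10,601.29 → $10,600.
Totals: Unit 5A $7,600 + $45,650 = $53,250; Unit PH1 $7,600 + $15,900 = $23,500; Unit 4B $7,600 + $47,900 = $55,500; Unit 1A $7,600 + $32,400 = $40,000; Unit G2 $7,600 + $41,950 = $49,550; Unit 5B $7,600 + $10,600 = $18,200.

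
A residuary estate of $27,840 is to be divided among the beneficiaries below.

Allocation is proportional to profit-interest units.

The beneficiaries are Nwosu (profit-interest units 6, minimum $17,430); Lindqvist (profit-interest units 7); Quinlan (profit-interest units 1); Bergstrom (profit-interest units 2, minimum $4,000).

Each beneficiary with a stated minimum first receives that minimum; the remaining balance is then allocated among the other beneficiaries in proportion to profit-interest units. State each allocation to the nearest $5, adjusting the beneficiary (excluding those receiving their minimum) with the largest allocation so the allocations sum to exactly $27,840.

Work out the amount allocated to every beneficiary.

Minimums first: Nwosu $17,430; Bergstrom $4,000. Remaining pool $6,410.
Remaining pool split over remaining profit-interest units 8: Lindqvist 5,608.75 → $5,610; Quinlan 801.25 → $800.

Nwosu: $17,430 | Lindqvist: $5,610 | Quinlan: $800 | Bergstrom: $4,000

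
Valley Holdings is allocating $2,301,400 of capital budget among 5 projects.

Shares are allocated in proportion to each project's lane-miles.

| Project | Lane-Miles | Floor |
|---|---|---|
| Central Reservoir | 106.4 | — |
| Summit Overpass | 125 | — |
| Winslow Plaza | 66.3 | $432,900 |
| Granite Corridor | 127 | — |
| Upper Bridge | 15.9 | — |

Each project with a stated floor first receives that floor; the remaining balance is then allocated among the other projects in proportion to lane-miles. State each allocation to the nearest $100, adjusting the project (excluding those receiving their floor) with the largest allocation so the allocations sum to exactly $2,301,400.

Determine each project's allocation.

Central Reservoir: $531,100 | Summit Overpass: $624,000 | Winslow Plaza: $432,900 | Granite Corridor: $634,000 | Upper Bridge: $79,400

Minimums first: Winslow Plaza $432,900. Balance $1,868,500.
Balance split over remaining lane-miles 374.3: Central Reservoir 531,147.21 → $531,100; Summit Overpass 623,998.13 → $624,000; Granite Corridor 633,982.10 → $634,000; Upper Bridge 79,372.56 → $79,400.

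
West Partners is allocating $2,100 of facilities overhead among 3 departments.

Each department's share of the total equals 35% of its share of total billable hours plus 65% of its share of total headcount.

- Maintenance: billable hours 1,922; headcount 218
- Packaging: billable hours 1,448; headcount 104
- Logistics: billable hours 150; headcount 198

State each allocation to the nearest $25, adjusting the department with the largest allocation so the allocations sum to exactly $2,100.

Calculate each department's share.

Maintenance: $975 · Packaging: $575 · Logistics: $550

Billable hours total 3,520; headcount total 520.
Combined weights (35% billable hours + 65% headcount): Maintenance 0.4636; Packaging 0.2740; Logistics 0.2624.
Pro-rata amounts: Maintenance 973.58; Packaging 575.35; Logistics 551.07.
At nearest $25: Maintenance $975; Packaging $575; Logistics $550. Sum = $2,100.
Sum already equals the total — no adjustment.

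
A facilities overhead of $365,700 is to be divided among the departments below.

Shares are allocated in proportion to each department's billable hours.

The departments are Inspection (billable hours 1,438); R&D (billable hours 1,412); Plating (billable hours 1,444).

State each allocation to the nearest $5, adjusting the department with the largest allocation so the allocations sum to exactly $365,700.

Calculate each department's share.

Sum of billable hours: 4,294.
Pro-rata amounts: Inspection 1,438/4,294 × $365,700 = 122,467.77; R&D 1,412/4,294 × $365,700 = 120,253.47; Plating 1,444/4,294 × $365,700 = 122,978.76.
After rounding ($5): Inspection $122,470; R&D $120,255; Plating $122,980. Sum = $365,705.
Difference $365,700 − $365,705 = −$5 applied to largest allocation (Plating): Plating becomes $122,975.

Inspection: $122,470; R&D: $120,255; Plating: $122,975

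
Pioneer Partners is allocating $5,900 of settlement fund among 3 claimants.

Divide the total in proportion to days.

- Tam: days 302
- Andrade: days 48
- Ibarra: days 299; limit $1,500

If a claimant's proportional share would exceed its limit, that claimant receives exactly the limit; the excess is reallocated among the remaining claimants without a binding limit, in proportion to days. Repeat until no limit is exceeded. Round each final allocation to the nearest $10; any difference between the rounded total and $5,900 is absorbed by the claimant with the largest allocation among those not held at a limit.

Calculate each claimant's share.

Tam: $3,800 · Andrade: $600 · Ibarra: $1,500

Total days = 649.
Unconstrained shares: Tam 2,745.45; Andrade 436.36; Ibarra 2,718.18.
Capped: Ibarra ($1,500); balance $4,400 reallocated over remaining days 350.
Remaining shares: Tam 3,796.57 → $3,800; Andrade 603.43 → $600.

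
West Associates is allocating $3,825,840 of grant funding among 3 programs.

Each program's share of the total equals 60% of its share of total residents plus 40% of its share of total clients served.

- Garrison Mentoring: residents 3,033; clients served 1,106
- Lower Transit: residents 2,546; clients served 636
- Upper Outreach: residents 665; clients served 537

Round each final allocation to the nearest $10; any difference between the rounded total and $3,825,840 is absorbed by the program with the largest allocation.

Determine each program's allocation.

Residents total 6,244; clients served total 2,279.
Blended shares (60% residents + 40% clients served): Garrison Mentoring 0.4856; Lower Transit 0.3563; Upper Outreach 0.1582.
Pro-rata amounts: Garrison Mentoring 1,857,705.55; Lower Transit 1,363,065.58; Upper Outreach 605,068.88.
At nearest $10: Garrison Mentoring $1,857,710; Lower Transit $1,363,070; Upper Outreach $605,070. Sum = $3,825,850.
Difference $3,825,840 − $3,825,850 = −$10 applied to largest allocation (Garrison Mentoring): Garrison Mentoring becomes $1,857,700.

Garrison Mentoring: $1,857,700; Lower Transit: $1,363,070; Upper Outreach: $605,070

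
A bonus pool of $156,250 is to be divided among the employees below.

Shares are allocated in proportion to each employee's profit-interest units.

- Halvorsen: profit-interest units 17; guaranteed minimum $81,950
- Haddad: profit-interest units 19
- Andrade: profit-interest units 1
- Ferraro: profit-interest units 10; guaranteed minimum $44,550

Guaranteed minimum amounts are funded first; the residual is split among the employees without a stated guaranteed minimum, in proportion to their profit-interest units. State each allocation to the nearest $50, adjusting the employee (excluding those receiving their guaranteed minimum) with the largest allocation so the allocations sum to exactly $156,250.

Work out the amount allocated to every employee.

Fund the minimums — Halvorsen $81,950; Ferraro $44,550. Residual $29,750.
Residual split over remaining profit-interest units 20: Haddad 28,262.50 → $28,250; Andrade 1,487.50 → $1,500.

Halvorsen: $81,950; Haddad: $28,250; Andrade: $1,500; Ferraro: $44,550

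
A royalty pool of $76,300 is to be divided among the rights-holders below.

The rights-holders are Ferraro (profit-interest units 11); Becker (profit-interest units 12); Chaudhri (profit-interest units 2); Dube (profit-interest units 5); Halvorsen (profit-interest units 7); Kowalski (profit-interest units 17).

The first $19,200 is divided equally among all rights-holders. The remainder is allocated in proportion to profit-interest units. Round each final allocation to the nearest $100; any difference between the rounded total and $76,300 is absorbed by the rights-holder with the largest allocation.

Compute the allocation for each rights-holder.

First tranche $19,200 split equally: $3,200 each.
Remainder $57,100 by profit-interest units (total 54): Ferraro 11,631.48 → $11,600; Becker 12,688.89 → $12,700; Chaudhri 2,114.81 → $2,100; Dube 5,287.04 → $5,300; Halvorsen 7,401.85 → $7,400; Kowalski 17,975.93 → $18,000.
Totals: Ferraro $3,200 + $11,600 = $14,800; Becker $3,200 + $12,700 = $15,900; Chaudhri $3,200 + $2,100 = $5,300; Dube $3,200 + $5,300 = $8,500; Halvorsen $3,200 + $7,400 = $10,600; Kowalski $3,200 + $18,000 = $21,200.

Ferraro: $14,800 · Becker: $15,900 · Chaudhri: $5,300 · Dube: $8,500 · Halvorsen: $10,600 · Kowalski: $21,200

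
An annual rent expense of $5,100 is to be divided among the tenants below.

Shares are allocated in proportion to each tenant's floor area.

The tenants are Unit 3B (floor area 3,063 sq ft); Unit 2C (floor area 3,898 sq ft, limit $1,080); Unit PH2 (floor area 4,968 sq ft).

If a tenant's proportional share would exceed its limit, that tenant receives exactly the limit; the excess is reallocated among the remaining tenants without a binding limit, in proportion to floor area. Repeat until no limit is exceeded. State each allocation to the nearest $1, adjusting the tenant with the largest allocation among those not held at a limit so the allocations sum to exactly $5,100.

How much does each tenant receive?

Floor area total: 11,929.
Proportional shares (ignoring caps): Unit 3B 1,309.52; Unit 2C 1,666.51; Unit PH2 2,123.97.
Capped: Unit 2C ($1,080); remaining pool $4,020 reallocated over remaining floor area 8,031.
Remaining shares: Unit 3B 1,533.22 → $1,533; Unit PH2 2,486.78 → $2,487.

Unit 3B: $1,533 | Unit 2C: $1,080 | Unit PH2: $2,487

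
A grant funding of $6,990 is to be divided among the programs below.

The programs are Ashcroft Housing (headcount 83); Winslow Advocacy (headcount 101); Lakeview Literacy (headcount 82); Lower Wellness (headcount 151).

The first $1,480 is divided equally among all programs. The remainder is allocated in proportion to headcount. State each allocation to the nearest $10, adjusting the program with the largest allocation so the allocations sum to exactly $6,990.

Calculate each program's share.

Ashcroft Housing: $1,470 · Winslow Advocacy: $1,700 · Lakeview Literacy: $1,450 · Lower Wellness: $2,370

Equal tier: $1,480 ÷ 4 = $370 apiece.
Remainder $5,510 by headcount (total 417): Ashcroft Housing 1,096.71 → $1,100; Winslow Advocacy 1,334.56 → $1,330; Lakeview Literacy 1,083.50 → $1,080; Lower Wellness 1,995.23 → $2,000.
Totals: Ashcroft Housing $370 + $1,100 = $1,470; Winslow Advocacy $370 + $1,330 = $1,700; Lakeview Literacy $370 + $1,080 = $1,450; Lower Wellness $370 + $2,000 = $2,370.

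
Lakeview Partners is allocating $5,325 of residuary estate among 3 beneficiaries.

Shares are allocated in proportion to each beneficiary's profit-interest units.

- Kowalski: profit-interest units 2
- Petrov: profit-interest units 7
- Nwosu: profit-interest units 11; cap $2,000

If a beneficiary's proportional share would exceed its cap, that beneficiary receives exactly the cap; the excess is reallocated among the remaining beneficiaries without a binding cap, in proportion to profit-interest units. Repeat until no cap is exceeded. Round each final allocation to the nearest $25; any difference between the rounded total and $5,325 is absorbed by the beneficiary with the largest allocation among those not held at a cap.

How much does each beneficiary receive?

Kowalski: $750; Petrov: $2,575; Nwosu: $2,000

Combined profit-interest units = 20.
Proportional shares (ignoring caps): Kowalski 532.50; Petrov 1,863.75; Nwosu 2,928.75.
Capped: Nwosu ($2,000); remaining pool $3,325 reallocated over remaining profit-interest units 9.
Shares after redistribution: Kowalski 738.89 → $750; Petrov 2,586.11 → $2,575.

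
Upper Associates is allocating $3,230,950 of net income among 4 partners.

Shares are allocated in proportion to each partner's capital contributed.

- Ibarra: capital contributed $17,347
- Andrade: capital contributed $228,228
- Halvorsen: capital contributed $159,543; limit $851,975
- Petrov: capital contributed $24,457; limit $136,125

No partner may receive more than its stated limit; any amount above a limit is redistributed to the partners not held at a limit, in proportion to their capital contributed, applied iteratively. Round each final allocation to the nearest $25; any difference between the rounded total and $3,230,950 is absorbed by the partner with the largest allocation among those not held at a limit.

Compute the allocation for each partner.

Sum of capital contributed: 429,575.
Unconstrained shares: Ibarra 130,471.49; Andrade 1,716,564.64; Halvorsen 1,199,966.14; Petrov 183,947.73.
Capped: Halvorsen ($851,975), Petrov ($136,125); residual $2,242,850 reallocated over remaining capital contributed 245,575.
Redistributed shares: Ibarra 158,431.11 → $158,425; Andrade 2,084,418.89 → $2,084,425.

Ibarra: $158,425; Andrade: $2,084,425; Halvorsen: $851,975; Petrov: $136,125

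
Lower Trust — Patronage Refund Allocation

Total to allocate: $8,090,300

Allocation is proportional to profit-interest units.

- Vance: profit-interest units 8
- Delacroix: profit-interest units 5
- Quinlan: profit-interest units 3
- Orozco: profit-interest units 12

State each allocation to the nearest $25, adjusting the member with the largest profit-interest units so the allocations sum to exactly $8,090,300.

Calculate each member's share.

Total profit-interest units = 8 + 5 + 3 + 12 = 28.
Unrounded shares: Vance 2,311,514.29; Delacroix 1,444,696.43; Quinlan 866,817.86; Orozco 3,467,271.43.
At nearest $25: Vance $2,311,525; Delacroix $1,444,700; Quinlan $866,825; Orozco $3,467,275. Sum = $8,090,325.
Difference $8,090,300 − $8,090,325 = −$25 applied to largest profit-interest units (Orozco): Orozco becomes $3,467,250.

Vance: $2,311,525; Delacroix: $1,444,700; Quinlan: $866,825; Orozco: $3,467,250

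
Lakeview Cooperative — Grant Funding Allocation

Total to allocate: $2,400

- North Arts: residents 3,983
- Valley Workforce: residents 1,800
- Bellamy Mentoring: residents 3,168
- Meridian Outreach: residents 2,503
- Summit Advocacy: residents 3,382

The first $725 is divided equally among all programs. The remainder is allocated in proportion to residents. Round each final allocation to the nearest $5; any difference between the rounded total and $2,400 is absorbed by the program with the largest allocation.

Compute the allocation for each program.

North Arts: $590 · Valley Workforce: $350 · Bellamy Mentoring: $505 · Meridian Outreach: $430 · Summit Advocacy: $525

First tranche $725 split equally: $145 each.
Remainder $1,675 by residents (total 14,836): North Arts 449.68 → $450; Valley Workforce 203.22 → $205; Bellamy Mentoring 357.67 → $360; Meridian Outreach 282.59 → $285; Summit Advocacy 381.83 → $380.
Rounding difference −$5 on remainder applied to North Arts.
Totals: North Arts $145 + $445 = $590; Valley Workforce $145 + $205 = $350; Bellamy Mentoring $145 + $360 = $505; Meridian Outreach $145 + $285 = $430; Summit Advocacy $145 + $380 = $525.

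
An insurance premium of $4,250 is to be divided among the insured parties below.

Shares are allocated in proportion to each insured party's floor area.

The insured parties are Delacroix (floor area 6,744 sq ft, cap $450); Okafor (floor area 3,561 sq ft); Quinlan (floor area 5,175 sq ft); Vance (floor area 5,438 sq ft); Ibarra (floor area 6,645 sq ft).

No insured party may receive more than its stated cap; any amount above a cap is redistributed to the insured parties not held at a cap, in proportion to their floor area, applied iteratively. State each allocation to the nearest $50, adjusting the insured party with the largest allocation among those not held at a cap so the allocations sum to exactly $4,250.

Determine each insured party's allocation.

Delacroix: $450 | Okafor: $650 | Quinlan: $950 | Vance: $1,000 | Ibarra: $1,200

Total floor area = 27,563.
Unconstrained shares: Delacroix 1,039.87; Okafor 549.08; Quinlan 797.94; Vance 838.50; Ibarra 1,024.61.
Held at cap: Delacroix ($450); remaining pool $3,800 reallocated over remaining floor area 20,819.
Remaining shares: Okafor 649.97 → $650; Quinlan 944.57 → $950; Vance 992.57 → $1,000; Ibarra 1,212.88 → $1,200.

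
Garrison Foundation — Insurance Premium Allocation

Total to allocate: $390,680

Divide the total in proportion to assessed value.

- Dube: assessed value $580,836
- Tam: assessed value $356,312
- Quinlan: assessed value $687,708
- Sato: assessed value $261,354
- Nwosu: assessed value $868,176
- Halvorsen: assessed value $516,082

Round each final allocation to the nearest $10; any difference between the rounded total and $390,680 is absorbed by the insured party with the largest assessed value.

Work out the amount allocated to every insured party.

Total assessed value = 3,270,468.
Raw shares: Dube 580,836/3,270,468 × $390,680 = 69,384.87; Tam 356,312/3,270,468 × $390,680 = 42,563.93; Quinlan 687,708/3,270,468 × $390,680 = 82,151.47; Sato 261,354/3,270,468 × $390,680 = 31,220.54; Nwosu 868,176/3,270,468 × $390,680 = 103,709.62; Halvorsen 516,082/3,270,468 × $390,680 = 61,649.56.
Rounded to nearest $10: Dube $69,380; Tam $42,560; Quinlan $82,150; Sato $31,220; Nwosu $103,710; Halvorsen $61,650. Sum = $390,670.
Difference $390,680 − $390,670 = +$10 applied to largest assessed value (Nwosu): Nwosu becomes $103,720.

Dube: $69,380; Tam: $42,560; Quinlan: $82,150; Sato: $31,220; Nwosu: $103,720; Halvorsen: $61,650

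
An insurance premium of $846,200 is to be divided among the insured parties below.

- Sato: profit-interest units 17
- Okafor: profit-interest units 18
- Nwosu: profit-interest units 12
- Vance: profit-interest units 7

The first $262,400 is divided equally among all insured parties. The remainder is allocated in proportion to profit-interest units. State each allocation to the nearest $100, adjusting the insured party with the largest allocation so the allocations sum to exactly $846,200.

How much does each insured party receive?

First tranche $262,400 split equally: $65,600 each.
Remainder $583,800 by profit-interest units (total 54): Sato 183,788.89 → $183,800; Okafor 194,600.00 → $194,600; Nwosu 129,733.33 → $129,700; Vance 75,677.78 → $75,700.
Totals: Sato $65,600 + $183,800 = $249,400; Okafor $65,600 + $194,600 = $260,200; Nwosu $65,600 + $129,700 = $195,300; Vance $65,600 + $75,700 = $141,300.

Sato: $249,400 | Okafor: $260,200 | Nwosu: $195,300 | Vance: $141,300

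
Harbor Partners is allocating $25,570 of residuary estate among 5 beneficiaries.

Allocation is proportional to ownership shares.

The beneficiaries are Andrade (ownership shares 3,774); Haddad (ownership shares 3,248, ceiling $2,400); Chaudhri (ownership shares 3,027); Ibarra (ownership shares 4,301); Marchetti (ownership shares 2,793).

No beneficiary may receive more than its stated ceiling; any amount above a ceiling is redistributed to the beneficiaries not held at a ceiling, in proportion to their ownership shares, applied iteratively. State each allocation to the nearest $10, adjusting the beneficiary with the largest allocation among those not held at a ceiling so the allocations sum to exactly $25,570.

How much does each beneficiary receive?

Andrade: $6,290 · Haddad: $2,400 · Chaudhri: $5,050 · Ibarra: $7,170 · Marchetti: $4,660

Combined ownership shares = 17,143.
Proportional shares (ignoring caps): Andrade 5,629.19; Haddad 4,844.62; Chaudhri 4,514.99; Ibarra 6,415.25; Marchetti 4,165.96.
Capped: Haddad ($2,400); residual $23,170 reallocated over remaining ownership shares 13,895.
Shares after redistribution: Andrade 6,293.17 → $6,290; Chaudhri 5,047.54 → $5,050; Ibarra 7,171.94 → $7,170; Marchetti 4,657.35 → $4,660.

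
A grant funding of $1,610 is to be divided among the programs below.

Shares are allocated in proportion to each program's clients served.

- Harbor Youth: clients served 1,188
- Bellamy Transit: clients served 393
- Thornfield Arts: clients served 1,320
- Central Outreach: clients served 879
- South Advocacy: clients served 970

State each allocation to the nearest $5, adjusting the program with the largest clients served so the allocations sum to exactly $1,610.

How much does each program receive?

Clients served total: 4,750.
Unrounded shares: Harbor Youth 1,188/4,750 × $1,610 = 402.67; Bellamy Transit 393/4,750 × $1,610 = 133.21; Thornfield Arts 1,320/4,750 × $1,610 = 447.41; Central Outreach 879/4,750 × $1,610 = 297.93; South Advocacy 970/4,750 × $1,610 = 328.78.
After rounding ($5): Harbor Youth $405; Bellamy Transit $135; Thornfield Arts $445; Central Outreach $300; South Advocacy $330. Sum = $1,615.
Difference $1,610 − $1,615 = −$5 applied to largest clients served (Thornfield Arts): Thornfield Arts becomes $440.

Harbor Youth: $405 | Bellamy Transit: $135 | Thornfield Arts: $440 | Central Outreach: $300 | South Advocacy: $330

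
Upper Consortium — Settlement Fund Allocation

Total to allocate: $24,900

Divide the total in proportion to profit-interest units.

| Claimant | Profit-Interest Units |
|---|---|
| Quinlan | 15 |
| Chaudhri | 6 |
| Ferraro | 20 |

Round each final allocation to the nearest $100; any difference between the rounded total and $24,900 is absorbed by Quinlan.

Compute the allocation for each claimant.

Quinlan: $9,200; Chaudhri: $3,600; Ferraro: $12,100

Profit-interest units total: 41.
Unrounded shares: Quinlan 15/41 × $24,900 = 9,109.76; Chaudhri 6/41 × $24,900 = 3,643.90; Ferraro 20/41 × $24,900 = 12,146.34.
Rounded to nearest $100: Quinlan $9,100; Chaudhri $3,600; Ferraro $12,100. Sum = $24,800.
Difference $24,900 − $24,800 = +$100 applied to Quinlan: Quinlan becomes $9,200.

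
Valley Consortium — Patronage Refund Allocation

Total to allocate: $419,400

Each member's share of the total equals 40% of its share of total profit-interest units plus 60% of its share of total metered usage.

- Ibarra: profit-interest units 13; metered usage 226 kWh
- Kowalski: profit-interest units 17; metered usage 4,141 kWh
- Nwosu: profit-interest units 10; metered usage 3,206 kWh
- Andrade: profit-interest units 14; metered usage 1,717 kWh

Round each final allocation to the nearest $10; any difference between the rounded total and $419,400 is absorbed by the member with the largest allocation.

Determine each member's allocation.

Totals — profit-interest units 54, metered usage 9,290.
Combined weights (40% profit-interest units + 60% metered usage): Ibarra 0.1109; Kowalski 0.3934; Nwosu 0.2811; Andrade 0.2146.
Raw shares: Ibarra 46,508.37; Kowalski 164,981.39; Nwosu 117,908.20; Andrade 90,002.04.
Rounded to nearest $10: Ibarra $46,510; Kowalski $164,980; Nwosu $117,910; Andrade $90,000. Sum = $419,400.
Rounded total matches; no reconciliation needed.

Ibarra: $46,510 · Kowalski: $164,980 · Nwosu: $117,910 · Andrade: $90,000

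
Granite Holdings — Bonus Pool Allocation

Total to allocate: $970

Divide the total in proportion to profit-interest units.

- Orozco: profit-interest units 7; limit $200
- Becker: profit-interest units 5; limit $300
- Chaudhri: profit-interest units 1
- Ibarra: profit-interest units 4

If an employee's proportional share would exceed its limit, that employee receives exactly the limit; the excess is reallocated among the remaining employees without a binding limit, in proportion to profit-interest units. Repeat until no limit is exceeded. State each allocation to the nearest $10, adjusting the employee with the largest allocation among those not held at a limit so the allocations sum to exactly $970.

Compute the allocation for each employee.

Orozco: $200; Becker: $300; Chaudhri: $90; Ibarra: $380

Total profit-interest units = 17.
Proportional shares (ignoring caps): Orozco 399.41; Becker 285.29; Chaudhri 57.06; Ibarra 228.24.
Cap binds for Orozco ($200); remaining pool $770 reallocated over remaining profit-interest units 10.
Cap binds for Becker ($300); remaining pool $470 reallocated over remaining profit-interest units 5.
Remaining shares: Chaudhri 94.00 → $90; Ibarra 376.00 → $380.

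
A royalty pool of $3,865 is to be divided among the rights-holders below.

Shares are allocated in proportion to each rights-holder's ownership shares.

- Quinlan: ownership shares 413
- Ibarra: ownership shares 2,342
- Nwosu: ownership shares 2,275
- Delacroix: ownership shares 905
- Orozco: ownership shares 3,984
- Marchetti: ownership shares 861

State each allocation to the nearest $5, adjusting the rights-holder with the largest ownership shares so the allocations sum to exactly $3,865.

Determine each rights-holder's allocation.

Quinlan: $150 · Ibarra: $840 · Nwosu: $815 · Delacroix: $325 · Orozco: $1,425 · Marchetti: $310

Total ownership shares = 10,780.
Proportional shares: Quinlan 413/10,780 × $3,865 = 148.07; Ibarra 2,342/10,780 × $3,865 = 839.69; Nwosu 2,275/10,780 × $3,865 = 815.67; Delacroix 905/10,780 × $3,865 = 324.47; Orozco 3,984/10,780 × $3,865 = 1,428.40; Marchetti 861/10,780 × $3,865 = 308.70.
At nearest $5: Quinlan $150; Ibarra $840; Nwosu $815; Delacroix $325; Orozco $1,430; Marchetti $310. Sum = $3,870.
Difference $3,865 − $3,870 = −$5 applied to largest ownership shares (Orozco): Orozco becomes $1,425.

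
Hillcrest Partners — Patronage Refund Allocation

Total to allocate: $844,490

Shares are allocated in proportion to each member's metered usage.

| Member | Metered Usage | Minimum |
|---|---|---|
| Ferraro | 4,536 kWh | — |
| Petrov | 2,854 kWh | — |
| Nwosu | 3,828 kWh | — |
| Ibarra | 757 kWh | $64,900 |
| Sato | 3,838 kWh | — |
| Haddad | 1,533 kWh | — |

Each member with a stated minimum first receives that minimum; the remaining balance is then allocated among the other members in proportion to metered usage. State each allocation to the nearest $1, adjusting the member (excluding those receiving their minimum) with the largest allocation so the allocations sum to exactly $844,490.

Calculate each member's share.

Fund the minimums — Ibarra $64,900. Remaining pool $779,590.
Remaining pool split over remaining metered usage 16,589: Ferraro 213,166.57 → $213,167; Petrov 134,122.00 → $134,122; Nwosu 179,894.54 → $179,895; Sato 180,364.48 → $180,364; Haddad 72,042.41 → $72,042.

Ferraro: $213,167; Petrov: $134,122; Nwosu: $179,895; Ibarra: $64,900; Sato: $180,364; Haddad: $72,042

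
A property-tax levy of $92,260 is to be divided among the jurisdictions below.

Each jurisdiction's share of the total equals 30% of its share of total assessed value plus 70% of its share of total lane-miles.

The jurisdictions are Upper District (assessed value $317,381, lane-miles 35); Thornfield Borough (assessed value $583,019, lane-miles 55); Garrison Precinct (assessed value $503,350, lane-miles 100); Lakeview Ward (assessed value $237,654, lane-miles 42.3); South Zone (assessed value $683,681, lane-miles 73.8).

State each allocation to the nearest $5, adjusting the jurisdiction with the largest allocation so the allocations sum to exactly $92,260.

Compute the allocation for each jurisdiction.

Upper District: $11,165 | Thornfield Borough: $18,545 | Garrison Precinct: $27,085 | Lakeview Ward: $11,755 | South Zone: $23,710

Totals — assessed value 2,325,085, lane-miles 306.1.
Composite weights (30% assessed value + 70% lane-miles): Upper District 0.1210; Thornfield Borough 0.2010; Garrison Precinct 0.2936; Lakeview Ward 0.1274; South Zone 0.2570.
Unrounded shares: Upper District 11,162.55; Thornfield Borough 18,544.39; Garrison Precinct 27,090.25; Lakeview Ward 11,753.65; South Zone 23,709.16.
After rounding ($5): Upper District $11,165; Thornfield Borough $18,545; Garrison Precinct $27,090; Lakeview Ward $11,755; South Zone $23,710. Sum = $92,265.
Difference $92,260 − $92,265 = −$5 applied to largest allocation (Garrison Precinct): Garrison Precinct becomes $27,085.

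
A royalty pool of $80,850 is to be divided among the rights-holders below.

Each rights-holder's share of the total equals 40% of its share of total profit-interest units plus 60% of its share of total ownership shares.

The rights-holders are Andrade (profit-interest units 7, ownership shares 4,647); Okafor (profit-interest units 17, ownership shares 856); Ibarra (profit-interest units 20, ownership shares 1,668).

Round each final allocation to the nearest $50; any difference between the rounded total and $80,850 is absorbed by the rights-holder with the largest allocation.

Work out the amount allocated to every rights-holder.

Profit-interest units total 44; ownership shares total 7,171.
Blended shares (40% profit-interest units + 60% ownership shares): Andrade 0.4525; Okafor 0.2262; Ibarra 0.3214.
Pro-rata amounts: Andrade 36,580.78; Okafor 18,285.62; Ibarra 25,983.60.
At nearest $50: Andrade $36,600; Okafor $18,300; Ibarra $26,000. Sum = $80,900.
Difference $80,850 − $80,900 = −$50 applied to largest allocation (Andrade): Andrade becomes $36,550.

Andrade: $36,550; Okafor: $18,300; Ibarra: $26,000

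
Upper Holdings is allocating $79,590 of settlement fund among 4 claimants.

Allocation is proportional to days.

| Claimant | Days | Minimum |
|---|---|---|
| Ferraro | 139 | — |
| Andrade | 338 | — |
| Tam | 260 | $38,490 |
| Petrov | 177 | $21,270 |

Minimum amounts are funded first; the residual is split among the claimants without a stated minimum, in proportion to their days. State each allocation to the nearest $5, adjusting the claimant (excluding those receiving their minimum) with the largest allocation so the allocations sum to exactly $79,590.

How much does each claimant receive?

Minimums first: Tam $38,490; Petrov $21,270. Remaining pool $19,830.
Remaining pool split over remaining days 477: Ferraro 5,778.55 → $5,780; Andrade 14,051.45 → $14,050.

Ferraro: $5,780 | Andrade: $14,050 | Tam: $38,490 | Petrov: $21,270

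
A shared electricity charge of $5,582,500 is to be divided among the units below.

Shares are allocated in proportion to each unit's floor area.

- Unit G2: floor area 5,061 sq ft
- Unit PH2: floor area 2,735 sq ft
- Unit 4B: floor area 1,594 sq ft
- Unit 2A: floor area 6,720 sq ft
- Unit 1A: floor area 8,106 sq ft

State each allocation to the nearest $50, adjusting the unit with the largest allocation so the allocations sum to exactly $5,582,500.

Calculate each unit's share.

Total floor area = 24,216.
Unrounded shares: Unit G2 5,061/24,216 × $5,582,500 = 1,166,709.30; Unit PH2 2,735/24,216 × $5,582,500 = 630,497.91; Unit 4B 1,594/24,216 × $5,582,500 = 367,463.87; Unit 2A 6,720/24,216 × $5,582,500 = 1,549,157.58; Unit 1A 8,106/24,216 × $5,582,500 = 1,868,671.33.
Rounded to nearest $50: Unit G2 $1,166,700; Unit PH2 $630,500; Unit 4B $367,450; Unit 2A $1,549,150; Unit 1A $1,868,650. Sum = $5,582,450.
Difference $5,582,500 − $5,582,450 = +$50 applied to largest allocation (Unit 1A): Unit 1A becomes $1,868,700.

Unit G2: $1,166,700; Unit PH2: $630,500; Unit 4B: $367,450; Unit 2A: $1,549,150; Unit 1A: $1,868,700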